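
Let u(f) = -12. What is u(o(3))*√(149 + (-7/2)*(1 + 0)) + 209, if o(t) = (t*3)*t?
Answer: 209 - 6*√582 ≈ 64.252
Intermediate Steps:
o(t) = 3*t² (o(t) = (3*t)*t = 3*t²)
u(o(3))*√(149 + (-7/2)*(1 + 0)) + 209 = -12*√(149 + (-7/2)*(1 + 0)) + 209 = -12*√(149 - 7*½*1) + 209 = -12*√(149 - 7/2*1) + 209 = -12*√(149 - 7/2) + 209 = -6*√582 + 209 = 209 - 6*√582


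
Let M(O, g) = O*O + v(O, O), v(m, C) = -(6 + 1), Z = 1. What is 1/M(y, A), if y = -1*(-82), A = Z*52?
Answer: 1/6717 ≈ 0.00014888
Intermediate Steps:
v(m, C) = -7 (v(m, C) = -1*7 = -7)
A = 52 (A = 1*52 = 52)
y = 82
M(O, g) = -7 + O² (M(O, g) = O*O - 7 = O² - 7 = -7 + O²)
1/M(y, A) = 1/(-7 + 82²) = 1/(-7 + 6724) = 1/6717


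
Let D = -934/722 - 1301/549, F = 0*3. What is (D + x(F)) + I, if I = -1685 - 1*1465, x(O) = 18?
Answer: -621453992/198189 ≈ -3135.7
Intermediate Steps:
F = 0
I = -3150 (I = -1685 - 1465 = -3150)
D = -726044/198189 (D = -934*1/722 - 1301*1/549 = -467/361 - 1301/549 = -726044/198189 ≈ -3.6634)
(D + x(F)) + I = (-726044/198189 + 18) - 3150 = 2841358/198189 - 3150 = -621453992/198189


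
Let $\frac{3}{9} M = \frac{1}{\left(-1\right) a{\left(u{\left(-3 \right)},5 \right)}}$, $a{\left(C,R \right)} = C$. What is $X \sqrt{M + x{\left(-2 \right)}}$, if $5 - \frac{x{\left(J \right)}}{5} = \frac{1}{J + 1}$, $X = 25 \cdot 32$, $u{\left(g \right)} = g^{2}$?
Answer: $\frac{800 \sqrt{267}}{3} \approx 4357.4$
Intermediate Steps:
$X = 800$
$x{\left(J \right)} = 25 - \frac{5}{1 + J}$ ($x{\left(J \right)} = 25 - \frac{5}{J + 1} = 25 - \frac{5}{1 + J}$)
$M = - \frac{1}{3}$ ($M = \frac{3}{\left(-1\right) \left(-3\right)^{2}} = \frac{3}{\left(-1\right) 9} = \frac{3}{-9} = 3 \left(- \frac{1}{9}\right) = - \frac{1}{3} \approx -0.33333$)
$X \sqrt{M + x{\left(-2 \right)}} = 800 \sqrt{- \frac{1}{3} + \frac{5 \left(4 + 5 \left(-2\right)\right)}{1 - 2}} = 800 \sqrt{- \frac{1}{3} + \frac{5 \left(4 - 10\right)}{-1}} = 800 \sqrt{- \frac{1}{3} + 5 \left(-1\right) \left(-6\right)} = 800 \sqrt{- \frac{1}{3} + 30} = 800 \sqrt{\frac{89}{3}} = 800 \frac{\sqrt{267}}{3} = \frac{800 \sqrt{267}}{3}$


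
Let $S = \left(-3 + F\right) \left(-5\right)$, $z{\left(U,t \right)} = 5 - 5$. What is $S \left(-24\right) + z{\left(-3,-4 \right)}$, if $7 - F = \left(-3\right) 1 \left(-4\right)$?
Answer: $-960$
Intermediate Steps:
$F = -5$ ($F = 7 - \left(-3\right) 1 \left(-4\right) = 7 - \left(-3\right) \left(-4\right) = 7 - 12 = -5$)
$z{\left(U,t \right)} = 0$
$S = 40$ ($S = \left(-3 - 5\right) \left(-5\right) = \left(-8\right) \left(-5\right) = 40$)
$S \left(-24\right) + z{\left(-3,-4 \right)} = 40 \left(-24\right) + 0 = -960 + 0 = -960$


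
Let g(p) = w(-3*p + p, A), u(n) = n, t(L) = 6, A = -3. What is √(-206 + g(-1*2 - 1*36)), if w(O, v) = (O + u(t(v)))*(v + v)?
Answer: I*√698 ≈ 26.42*I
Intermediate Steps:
w(O, v) = 2*v*(6 + O) (w(O, v) = (O + 6)*(v + v) = (6 + O)*(2*v) = 2*v*(6 + O))
g(p) = -36 + 12*p (g(p) = 2*(-3)*(6 + (-3*p + p)) = 2*(-3)*(6 - 2*p) = -36 + 12*p)
√(-206 + g(-1*2 - 1*36)) = √(-206 + (-36 + 12*(-1*2 - 1*36))) = √(-206 + (-36 + 12*(-2 - 36))) = √(-206 + (-36 + 12*(-38))) = √(-206 + (-36 - 456)) = √(-206 - 492) = √(-698) = I*√698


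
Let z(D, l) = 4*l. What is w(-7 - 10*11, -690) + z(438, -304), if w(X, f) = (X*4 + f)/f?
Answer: -139647/115 ≈ -1214.3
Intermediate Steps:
w(X, f) = (f + 4*X)/f (w(X, f) = (4*X + f)/f = (f + 4*X)/f)
w(-7 - 10*11, -690) + z(438, -304) = (-690 + 4*(-7 - 10*11))/(-690) + 4*(-304) = -(-690 + 4*(-7 - 110))/690 - 1216 = -(-690 + 4*(-117))/690 - 1216 = -(-690 - 468)/690 - 1216 = -1/690*(-1158) - 1216 = 193/115 - 1216 = -139647/115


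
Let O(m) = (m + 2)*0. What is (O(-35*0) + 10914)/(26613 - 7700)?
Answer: 10914/18913 ≈ 0.57706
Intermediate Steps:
O(m) = 0 (O(m) = (2 + m)*0 = 0)
(O(-35*0) + 10914)/(26613 - 7700) = (0 + 10914)/(26613 - 7700) = 10914/18913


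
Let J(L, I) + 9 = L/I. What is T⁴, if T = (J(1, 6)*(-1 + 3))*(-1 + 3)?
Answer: 126247696/81 ≈ 1.5586e+6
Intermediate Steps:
J(L, I) = -9 + L/I
T = -106/3 (T = ((-9 + 1/6)*(-1 + 3))*(-1 + 3) = ((-9 + 1*(⅙))*2)*2 = ((-9 + ⅙)*2)*2 = -53/6*2*2 = -53/3*2 = -106/3 ≈ -35.333)
T⁴ = (-106/3)⁴ = 126247696/81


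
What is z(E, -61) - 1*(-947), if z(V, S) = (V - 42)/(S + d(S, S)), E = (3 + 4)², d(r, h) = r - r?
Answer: 57760/61 ≈ 946.88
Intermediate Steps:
d(r, h) = 0
E = 49 (E = 7² = 49)
z(V, S) = (-42 + V)/S (z(V, S) = (V - 42)/(S + 0) = (-42 + V)/S)
z(E, -61) - 1*(-947) = (-42 + 49)/(-61) - 1*(-947) = -1/61*7 + 947 = -7/61 + 947 = 57760/61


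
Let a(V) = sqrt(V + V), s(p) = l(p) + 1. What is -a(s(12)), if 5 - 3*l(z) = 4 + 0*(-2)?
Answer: -2*sqrt(6)/3 ≈ -1.6330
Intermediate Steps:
l(z) = 1/3 (l(z) = 5/3 - (4 + 0*(-2))/3 = 5/3 - (4 + 0)/3 = 5/3 - 1/3*4 = 5/3 - 4/3 = 1/3)
s(p) = 4/3 (s(p) = 1/3 + 1 = 4/3)
a(V) = sqrt(2)*sqrt(V) (a(V) = sqrt(2*V) = sqrt(2)*sqrt(V))
-a(s(12)) = -sqrt(2)*sqrt(4/3) = -sqrt(2)*2*sqrt(3)/3 = -2*sqrt(6)/3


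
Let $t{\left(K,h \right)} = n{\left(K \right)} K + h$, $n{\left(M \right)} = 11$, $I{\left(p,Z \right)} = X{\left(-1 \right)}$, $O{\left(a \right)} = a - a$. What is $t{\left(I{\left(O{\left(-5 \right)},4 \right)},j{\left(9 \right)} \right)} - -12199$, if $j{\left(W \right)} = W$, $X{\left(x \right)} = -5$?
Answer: $12153$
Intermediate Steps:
$O{\left(a \right)} = 0$
$I{\left(p,Z \right)} = -5$
$t{\left(K,h \right)} = h + 11 K$ ($t{\left(K,h \right)} = 11 K + h = h + 11 K$)
$t{\left(I{\left(O{\left(-5 \right)},4 \right)},j{\left(9 \right)} \right)} - -12199 = \left(9 + 11 \left(-5\right)\right) - -12199 = \left(9 - 55\right) + 12199 = -46 + 12199 = 12153$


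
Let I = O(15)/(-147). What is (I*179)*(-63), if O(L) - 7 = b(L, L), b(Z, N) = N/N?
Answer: 4296/7 ≈ 613.71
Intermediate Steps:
b(Z, N) = 1
O(L) = 8 (O(L) = 7 + 1 = 8)
I = -8/147 (I = 8/(-147) = 8*(-1/147) = -8/147 ≈ -0.054422)
(I*179)*(-63) = -8/147*179*(-63) = -1432/147*(-63) = 4296/7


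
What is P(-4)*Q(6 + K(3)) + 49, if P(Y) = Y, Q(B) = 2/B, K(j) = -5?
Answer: 41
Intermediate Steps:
P(-4)*Q(6 + K(3)) + 49 = -8/(6 - 5) + 49 = -8/1 + 49 = -8 + 49 = 41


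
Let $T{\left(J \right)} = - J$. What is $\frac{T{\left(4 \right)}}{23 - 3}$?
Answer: $- \frac{1}{5} \approx -0.2$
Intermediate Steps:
$\frac{T{\left(4 \right)}}{23 - 3} = \frac{\left(-1\right) 4}{23 - 3} = \frac{1}{20} \left(-4\right) = - \frac{1}{5}$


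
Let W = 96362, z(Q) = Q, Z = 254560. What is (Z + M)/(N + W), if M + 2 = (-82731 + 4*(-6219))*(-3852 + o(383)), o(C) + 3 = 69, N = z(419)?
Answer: 407654660/96781 ≈ 4212.1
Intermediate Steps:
N = 419
o(C) = 66 (o(C) = -3 + 69 = 66)
M = 407400100 (M = -2 + (-82731 + 4*(-6219))*(-3852 + 66) = -2 + (-82731 - 24876)*(-3786) = -2 - 107607*(-3786) = -2 + 407400102 = 407400100)
(Z + M)/(N + W) = (254560 + 407400100)/(419 + 96362) = 407654660/96781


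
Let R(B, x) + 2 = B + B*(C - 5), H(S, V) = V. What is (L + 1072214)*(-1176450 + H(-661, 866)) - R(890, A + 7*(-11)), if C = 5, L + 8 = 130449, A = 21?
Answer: -1413821976408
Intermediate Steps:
L = 130441 (L = -8 + 130449 = 130441)
R(B, x) = -2 + B (R(B, x) = -2 + (B + B*(5 - 5)) = -2 + (B + B*0) = -2 + (B + 0) = -2 + B)
(L + 1072214)*(-1176450 + H(-661, 866)) - R(890, A + 7*(-11)) = (130441 + 1072214)*(-1176450 + 866) - (-2 + 890) = 1202655*(-1175584) - 1*888 = -1413821975520 - 888 = -1413821976408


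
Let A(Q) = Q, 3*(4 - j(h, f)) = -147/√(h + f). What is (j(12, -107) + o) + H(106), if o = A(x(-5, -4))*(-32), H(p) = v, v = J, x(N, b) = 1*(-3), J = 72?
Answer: 172 - 49*I*√95/95 ≈ 172.0 - 5.0273*I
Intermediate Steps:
x(N, b) = -3
j(h, f) = 4 + 49/√(f + h) (j(h, f) = 4 - (-49)/(√(h + f)) = 4 - (-49)/(√(f + h)) = 4 - (-49)/√(f + h) = 4 + 49/√(f + h))
v = 72
H(p) = 72
o = 96 (o = -3*(-32) = 96)
(j(12, -107) + o) + H(106) = ((4 + 49/√(-107 + 12)) + 96) + 72 = ((4 + 49/√(-95)) + 96) + 72 = ((4 + 49*(-I*√95/95)) + 96) + 72 = ((4 - 49*I*√95/95) + 96) + 72 = (100 - 49*I*√95/95) + 72 = 172 - 49*I*√95/95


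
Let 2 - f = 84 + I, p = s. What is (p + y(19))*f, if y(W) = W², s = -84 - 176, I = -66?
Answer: -1616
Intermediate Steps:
s = -260
p = -260
f = -16 (f = 2 - (84 - 66) = 2 - 1*18 = 2 - 18 = -16)
(p + y(19))*f = (-260 + 19²)*(-16) = (-260 + 361)*(-16) = 101*(-16) = -1616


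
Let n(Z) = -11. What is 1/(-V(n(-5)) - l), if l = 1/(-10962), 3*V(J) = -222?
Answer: 10962/811189 ≈ 0.013513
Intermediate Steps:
V(J) = -74 (V(J) = (⅓)*(-222) = -74)
l = -1/10962 ≈ -9.1224e-5
1/(-V(n(-5)) - l) = 1/(-1*(-74) - 1*(-1/10962)) = 1/(74 + 1/10962) = 1/(811189/10962) = 10962/811189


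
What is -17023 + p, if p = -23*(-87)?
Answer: -15022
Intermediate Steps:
p = 2001
-17023 + p = -17023 + 2001 = -15022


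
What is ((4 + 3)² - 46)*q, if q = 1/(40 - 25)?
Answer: ⅕ ≈ 0.20000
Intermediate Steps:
q = 1/15 ≈ 0.066667
((4 + 3)² - 46)*q = ((4 + 3)² - 46)*(1/15) = (7² - 46)*(1/15) = (49 - 46)*(1/15) = 3*(1/15) = ⅕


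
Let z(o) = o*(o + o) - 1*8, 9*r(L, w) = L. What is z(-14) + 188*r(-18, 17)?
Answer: 8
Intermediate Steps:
r(L, w) = L/9
z(o) = -8 + 2*o² (z(o) = o*(2*o) - 8 = 2*o² - 8 = -8 + 2*o²)
z(-14) + 188*r(-18, 17) = (-8 + 2*(-14)²) + 188*((⅑)*(-18)) = (-8 + 2*196) + 188*(-2) = (-8 + 392) - 376 = 384 - 376 = 8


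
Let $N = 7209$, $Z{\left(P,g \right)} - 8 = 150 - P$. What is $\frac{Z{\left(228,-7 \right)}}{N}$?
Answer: $- \frac{70}{7209} \approx -0.0097101$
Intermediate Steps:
$Z{\left(P,g \right)} = 158 - P$ ($Z{\left(P,g \right)} = 8 - \left(-150 + P\right) = 158 - P$)
$\frac{Z{\left(228,-7 \right)}}{N} = \frac{158 - 228}{7209} = \left(158 - 228\right) \frac{1}{7209} = \left(-70\right) \frac{1}{7209} = - \frac{70}{7209}$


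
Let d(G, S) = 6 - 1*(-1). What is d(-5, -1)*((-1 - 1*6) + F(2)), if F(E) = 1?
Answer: -42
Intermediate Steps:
d(G, S) = 7 (d(G, S) = 6 + 1 = 7)
d(-5, -1)*((-1 - 1*6) + F(2)) = 7*((-1 - 1*6) + 1) = 7*((-1 - 6) + 1) = 7*(-7 + 1) = 7*(-6) = -42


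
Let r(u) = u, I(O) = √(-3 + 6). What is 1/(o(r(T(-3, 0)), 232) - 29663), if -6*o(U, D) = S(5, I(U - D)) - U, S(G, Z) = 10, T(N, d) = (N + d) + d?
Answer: -6/177991 ≈ -3.3710e-5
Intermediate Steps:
I(O) = √3
T(N, d) = N + 2*d
o(U, D) = -5/3 + U/6 (o(U, D) = -(10 - U)/6 = -5/3 + U/6)
1/(o(r(T(-3, 0)), 232) - 29663) = 1/((-5/3 + (-3 + 2*0)/6) - 29663) = 1/((-5/3 + (-3 + 0)/6) - 29663) = 1/((-5/3 + (⅙)*(-3)) - 29663) = 1/((-5/3 - ½) - 29663) = 1/(-13/6 - 29663) = 1/(-177991/6) = -6/177991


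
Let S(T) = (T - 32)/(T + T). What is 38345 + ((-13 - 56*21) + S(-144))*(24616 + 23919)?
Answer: -1037521975/18 ≈ -5.7640e+7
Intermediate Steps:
S(T) = (-32 + T)/(2*T) (S(T) = (-32 + T)/((2*T)) = (-32 + T)*(1/(2*T)) = (-32 + T)/(2*T))
38345 + ((-13 - 56*21) + S(-144))*(24616 + 23919) = 38345 + ((-13 - 56*21) + (½)*(-32 - 144)/(-144))*(24616 + 23919) = 38345 + ((-13 - 1176) + (½)*(-1/144)*(-176))*48535 = 38345 + (-1189 + 11/18)*48535 = 38345 - 21391/18*48535 = 38345 - 1038212185/18 = -1037521975/18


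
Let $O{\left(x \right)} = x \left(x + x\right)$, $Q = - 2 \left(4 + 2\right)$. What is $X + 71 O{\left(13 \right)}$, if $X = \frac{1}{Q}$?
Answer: $\frac{287975}{12} \approx 23998.0$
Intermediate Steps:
$Q = -12$ ($Q = \left(-2\right) 6 = -12$)
$O{\left(x \right)} = 2 x^{2}$ ($O{\left(x \right)} = x 2 x = 2 x^{2}$)
$X = - \frac{1}{12}$ ($X = \frac{1}{-12} = - \frac{1}{12} \approx -0.083333$)
$X + 71 O{\left(13 \right)} = - \frac{1}{12} + 71 \cdot 2 \cdot 13^{2} = - \frac{1}{12} + 71 \cdot 2 \cdot 169 = - \frac{1}{12} + 71 \cdot 338 = - \frac{1}{12} + 23998 = \frac{287975}{12}$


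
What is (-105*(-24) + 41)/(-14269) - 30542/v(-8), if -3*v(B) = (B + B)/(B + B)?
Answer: 1307408833/14269 ≈ 91626.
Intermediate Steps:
v(B) = -⅓ (v(B) = -(B + B)/(3*(B + B)) = -2*B/(3*(2*B)) = -2*B*1/(2*B)/3 = -⅓*1 = -⅓)
(-105*(-24) + 41)/(-14269) - 30542/v(-8) = (-105*(-24) + 41)/(-14269) - 30542/(-⅓) = (2520 + 41)*(-1/14269) - 30542*(-3) = 2561*(-1/14269) + 91626 = -2561/14269 + 91626 = 1307408833/14269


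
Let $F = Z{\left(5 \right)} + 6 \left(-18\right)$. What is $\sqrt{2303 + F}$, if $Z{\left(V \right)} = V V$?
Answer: $2 \sqrt{555} \approx 47.117$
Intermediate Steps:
$Z{\left(V \right)} = V^{2}$
$F = -83$ ($F = 5^{2} + 6 \left(-18\right) = 25 - 108 = -83$)
$\sqrt{2303 + F} = \sqrt{2303 - 83} = \sqrt{2220} = 2 \sqrt{555}$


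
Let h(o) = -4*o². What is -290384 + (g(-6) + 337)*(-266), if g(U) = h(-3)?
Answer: -370450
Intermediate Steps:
g(U) = -36 (g(U) = -4*(-3)² = -4*9 = -36)
-290384 + (g(-6) + 337)*(-266) = -290384 + (-36 + 337)*(-266) = -290384 + 301*(-266) = -290384 - 80066 = -370450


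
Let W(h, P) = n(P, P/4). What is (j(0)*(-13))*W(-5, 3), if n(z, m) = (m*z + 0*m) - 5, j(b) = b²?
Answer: 0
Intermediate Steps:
n(z, m) = -5 + m*z (n(z, m) = (m*z + 0) - 5 = m*z - 5 = -5 + m*z)
W(h, P) = -5 + P²/4 (W(h, P) = -5 + (P/4)*P = -5 + P²/4)
(j(0)*(-13))*W(-5, 3) = (0²*(-13))*(-5 + (¼)*3²) = (0*(-13))*(-5 + (¼)*9) = 0*(-5 + 9/4) = 0*(-11/4) = 0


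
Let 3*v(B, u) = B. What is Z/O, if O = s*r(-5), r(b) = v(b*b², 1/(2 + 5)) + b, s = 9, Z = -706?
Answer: 353/210 ≈ 1.6810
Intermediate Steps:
v(B, u) = B/3
r(b) = b + b³/3 (r(b) = (b*b²)/3 + b = b³/3 + b = b + b³/3)
O = -420 (O = 9*(-5 + (⅓)*(-5)³) = 9*(-5 + (⅓)*(-125)) = 9*(-5 - 125/3) = 9*(-140/3) = -420)
Z/O = -706/(-420) = -706*(-1/420) = 353/210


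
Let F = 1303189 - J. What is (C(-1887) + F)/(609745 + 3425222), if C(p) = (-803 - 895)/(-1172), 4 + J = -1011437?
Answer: 1356374029/2364490662 ≈ 0.57364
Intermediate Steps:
J = -1011441 (J = -4 - 1011437 = -1011441)
F = 2314630 (F = 1303189 - 1*(-1011441) = 1303189 + 1011441 = 2314630)
C(p) = 849/586 (C(p) = -1698*(-1/1172) = 849/586)
(C(-1887) + F)/(609745 + 3425222) = (849/586 + 2314630)/(609745 + 3425222) = (1356374029/586)/4034967 = (1356374029/586)*(1/4034967) = 1356374029/2364490662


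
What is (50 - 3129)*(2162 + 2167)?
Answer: -13328991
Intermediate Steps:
(50 - 3129)*(2162 + 2167) = -3079*4329 = -13328991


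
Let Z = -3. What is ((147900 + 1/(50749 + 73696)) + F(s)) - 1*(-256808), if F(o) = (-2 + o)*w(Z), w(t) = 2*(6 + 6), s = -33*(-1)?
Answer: 50456474141/124445 ≈ 4.0545e+5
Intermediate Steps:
s = 33
w(t) = 24 (w(t) = 2*12 = 24)
F(o) = -48 + 24*o (F(o) = (-2 + o)*24 = -48 + 24*o)
((147900 + 1/(50749 + 73696)) + F(s)) - 1*(-256808) = ((147900 + 1/(50749 + 73696)) + (-48 + 24*33)) - 1*(-256808) = ((147900 + 1/124445) + (-48 + 792)) + 256808 = ((147900 + 1/124445) + 744) + 256808 = (18405415501/124445 + 744) + 256808 = 18498002581/124445 + 256808 = 50456474141/124445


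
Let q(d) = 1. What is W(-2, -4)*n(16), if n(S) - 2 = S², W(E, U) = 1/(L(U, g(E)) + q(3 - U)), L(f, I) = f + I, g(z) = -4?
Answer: -258/7 ≈ -36.857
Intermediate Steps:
L(f, I) = I + f
W(E, U) = 1/(-3 + U) (W(E, U) = 1/((-4 + U) + 1) = 1/(-3 + U))
n(S) = 2 + S²
W(-2, -4)*n(16) = (2 + 16²)/(-3 - 4) = (2 + 256)/(-7) = -⅐*258 = -258/7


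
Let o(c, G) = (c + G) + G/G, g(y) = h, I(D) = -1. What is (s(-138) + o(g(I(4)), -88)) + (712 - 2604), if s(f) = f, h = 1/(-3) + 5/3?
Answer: -6347/3 ≈ -2115.7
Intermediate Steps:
h = 4/3 (h = 1*(-⅓) + 5*(⅓) = -⅓ + 5/3 = 4/3 ≈ 1.3333)
g(y) = 4/3
o(c, G) = 1 + G + c (o(c, G) = (G + c) + 1 = 1 + G + c)
(s(-138) + o(g(I(4)), -88)) + (712 - 2604) = (-138 + (1 - 88 + 4/3)) + (712 - 2604) = (-138 - 257/3) - 1892 = -671/3 - 1892 = -6347/3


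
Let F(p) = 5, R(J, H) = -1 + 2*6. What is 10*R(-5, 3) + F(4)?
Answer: 115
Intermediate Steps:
R(J, H) = 11 (R(J, H) = -1 + 12 = 11)
10*R(-5, 3) + F(4) = 10*11 + 5 = 110 + 5 = 115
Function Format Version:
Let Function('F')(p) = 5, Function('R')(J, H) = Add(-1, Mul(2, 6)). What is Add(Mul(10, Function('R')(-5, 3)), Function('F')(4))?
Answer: 115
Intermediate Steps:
Function('R')(J, H) = 11 (Function('R')(J, H) = Add(-1, 12) = 11)
Add(Mul(10, Function('R')(-5, 3)), Function('F')(4)) = Add(Mul(10, 11), 5) = Add(110, 5) = 115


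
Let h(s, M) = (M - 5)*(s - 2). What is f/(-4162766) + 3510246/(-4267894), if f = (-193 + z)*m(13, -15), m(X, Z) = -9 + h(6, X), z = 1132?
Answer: -7352253203577/8883122017402 ≈ -0.82767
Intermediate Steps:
h(s, M) = (-5 + M)*(-2 + s)
m(X, Z) = -29 + 4*X (m(X, Z) = -9 + (10 - 5*6 - 2*X + X*6) = -9 + (10 - 30 - 2*X + 6*X) = -9 + (-20 + 4*X) = -29 + 4*X)
f = 21597 (f = (-193 + 1132)*(-29 + 4*13) = 939*(-29 + 52) = 939*23 = 21597)
f/(-4162766) + 3510246/(-4267894) = 21597/(-4162766) + 3510246/(-4267894) = 21597*(-1/4162766) + 3510246*(-1/4267894) = -21597/4162766 - 1755123/2133947 = -7352253203577/8883122017402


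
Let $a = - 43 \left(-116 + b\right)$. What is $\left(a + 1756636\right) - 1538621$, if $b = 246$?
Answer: $212425$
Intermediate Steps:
$a = -5590$ ($a = - 43 \left(-116 + 246\right) = \left(-43\right) 130 = -5590$)
$\left(a + 1756636\right) - 1538621 = \left(-5590 + 1756636\right) - 1538621 = 1751046 - 1538621 = 212425$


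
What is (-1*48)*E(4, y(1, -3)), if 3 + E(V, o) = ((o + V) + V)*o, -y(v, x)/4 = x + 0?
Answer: -11376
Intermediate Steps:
y(v, x) = -4*x (y(v, x) = -4*(x + 0) = -4*x)
E(V, o) = -3 + o*(o + 2*V) (E(V, o) = -3 + ((o + V) + V)*o = -3 + ((V + o) + V)*o = -3 + (o + 2*V)*o = -3 + o*(o + 2*V))
(-1*48)*E(4, y(1, -3)) = (-1*48)*(-3 + (-4*(-3))² + 2*4*(-4*(-3))) = -48*(-3 + 12² + 2*4*12) = -48*(-3 + 144 + 96) = -48*237 = -11376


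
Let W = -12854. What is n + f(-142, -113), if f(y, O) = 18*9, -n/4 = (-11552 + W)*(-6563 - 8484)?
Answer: -1468948166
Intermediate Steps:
n = -1468948328 (n = -4*(-11552 - 12854)*(-6563 - 8484) = -(-97624)*(-15047) = -4*367237082 = -1468948328)
f(y, O) = 162
n + f(-142, -113) = -1468948328 + 162 = -1468948166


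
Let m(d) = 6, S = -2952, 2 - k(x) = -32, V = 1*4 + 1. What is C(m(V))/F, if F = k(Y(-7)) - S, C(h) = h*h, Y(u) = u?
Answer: 18/1493 ≈ 0.012056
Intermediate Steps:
V = 5 (V = 4 + 1 = 5)
k(x) = 34 (k(x) = 2 - 1*(-32) = 2 + 32 = 34)
C(h) = h²
F = 2986 (F = 34 - 1*(-2952) = 34 + 2952 = 2986)
C(m(V))/F = 6²/2986 = 36*(1/2986) = 18/1493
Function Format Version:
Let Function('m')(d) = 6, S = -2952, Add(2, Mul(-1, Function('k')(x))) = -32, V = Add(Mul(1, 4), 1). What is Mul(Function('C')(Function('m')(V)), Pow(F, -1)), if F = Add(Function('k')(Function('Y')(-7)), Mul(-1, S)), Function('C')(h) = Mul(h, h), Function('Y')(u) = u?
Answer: Rational(18, 1493) ≈ 0.012056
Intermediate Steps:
V = 5 (V = Add(4, 1) = 5)
Function('k')(x) = 34 (Function('k')(x) = Add(2, Mul(-1, -32)) = Add(2, 32) = 34)
Function('C')(h) = Pow(h, 2)
F = 2986 (F = Add(34, Mul(-1, -2952)) = Add(34, 2952) = 2986)
Mul(Function('C')(Function('m')(V)), Pow(F, -1)) = Mul(Pow(6, 2), Pow(2986, -1)) = Mul(36, Rational(1, 2986)) = Rational(18, 1493)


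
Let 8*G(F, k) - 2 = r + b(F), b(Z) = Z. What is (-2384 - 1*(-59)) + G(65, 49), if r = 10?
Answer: -18523/8 ≈ -2315.4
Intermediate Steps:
G(F, k) = 3/2 + F/8 (G(F, k) = ¼ + (10 + F)/8 = ¼ + (5/4 + F/8) = 3/2 + F/8)
(-2384 - 1*(-59)) + G(65, 49) = (-2384 - 1*(-59)) + (3/2 + (⅛)*65) = (-2384 + 59) + (3/2 + 65/8) = -2325 + 77/8 = -18523/8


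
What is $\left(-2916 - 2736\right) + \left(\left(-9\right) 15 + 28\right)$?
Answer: $-5759$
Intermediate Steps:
$\left(-2916 - 2736\right) + \left(\left(-9\right) 15 + 28\right) = -5652 + \left(-135 + 28\right) = -5652 - 107 = -5759$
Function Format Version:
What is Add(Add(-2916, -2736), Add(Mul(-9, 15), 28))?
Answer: -5759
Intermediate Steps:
Add(Add(-2916, -2736), Add(Mul(-9, 15), 28)) = Add(-5652, Add(-135, 28)) = Add(-5652, -107) = -5759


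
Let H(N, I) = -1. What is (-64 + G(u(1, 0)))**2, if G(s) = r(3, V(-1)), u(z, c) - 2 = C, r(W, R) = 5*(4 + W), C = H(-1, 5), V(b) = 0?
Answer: 841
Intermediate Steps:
C = -1
r(W, R) = 20 + 5*W
u(z, c) = 1 (u(z, c) = 2 - 1 = 1)
G(s) = 35 (G(s) = 20 + 5*3 = 20 + 15 = 35)
(-64 + G(u(1, 0)))**2 = (-64 + 35)**2 = (-29)**2 = 841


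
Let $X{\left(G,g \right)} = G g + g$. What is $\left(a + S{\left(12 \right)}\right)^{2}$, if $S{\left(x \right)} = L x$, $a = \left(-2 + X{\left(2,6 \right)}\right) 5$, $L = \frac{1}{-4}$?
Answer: $5929$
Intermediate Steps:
$X{\left(G,g \right)} = g + G g$
$L = - \frac{1}{4} \approx -0.25$
$a = 80$ ($a = \left(-2 + 6 \left(1 + 2\right)\right) 5 = \left(-2 + 6 \cdot 3\right) 5 = \left(-2 + 18\right) 5 = 16 \cdot 5 = 80$)
$S{\left(x \right)} = - \frac{x}{4}$
$\left(a + S{\left(12 \right)}\right)^{2} = \left(80 - 3\right)^{2} = 77^{2} = 5929$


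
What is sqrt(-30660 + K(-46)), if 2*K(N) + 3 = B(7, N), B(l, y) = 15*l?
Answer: 3*I*sqrt(3401) ≈ 174.95*I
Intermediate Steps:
K(N) = 51 (K(N) = -3/2 + (15*7)/2 = -3/2 + (1/2)*105 = -3/2 + 105/2 = 51)
sqrt(-30660 + K(-46)) = sqrt(-30660 + 51) = sqrt(-30609) = 3*I*sqrt(3401)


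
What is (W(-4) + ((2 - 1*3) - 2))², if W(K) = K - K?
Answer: 9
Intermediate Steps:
W(K) = 0
(W(-4) + ((2 - 1*3) - 2))² = (0 + ((2 - 1*3) - 2))² = (0 + ((2 - 3) - 2))² = (0 + (-1 - 2))² = (0 - 3)² = (-3)² = 9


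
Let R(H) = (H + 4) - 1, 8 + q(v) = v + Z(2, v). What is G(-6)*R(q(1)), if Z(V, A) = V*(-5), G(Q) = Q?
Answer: 84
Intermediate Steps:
Z(V, A) = -5*V
q(v) = -18 + v (q(v) = -8 + (v - 5*2) = -8 + (v - 10) = -8 + (-10 + v) = -18 + v)
R(H) = 3 + H (R(H) = (4 + H) - 1 = 3 + H)
G(-6)*R(q(1)) = -6*(3 + (-18 + 1)) = -6*(3 - 17) = -6*(-14) = 84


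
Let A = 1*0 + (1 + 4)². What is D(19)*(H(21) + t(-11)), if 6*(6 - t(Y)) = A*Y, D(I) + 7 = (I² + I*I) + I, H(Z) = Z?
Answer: 160379/3 ≈ 53460.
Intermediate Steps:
A = 25 (A = 0 + 5² = 0 + 25 = 25)
D(I) = -7 + I + 2*I² (D(I) = -7 + ((I² + I*I) + I) = -7 + ((I² + I²) + I) = -7 + (2*I² + I) = -7 + (I + 2*I²) = -7 + I + 2*I²)
t(Y) = 6 - 25*Y/6
D(19)*(H(21) + t(-11)) = (-7 + 19 + 2*19²)*(21 + (6 - 25/6*(-11))) = (-7 + 19 + 2*361)*(21 + (6 + 275/6)) = (-7 + 19 + 722)*(21 + 311/6) = 734*(437/6) = 160379/3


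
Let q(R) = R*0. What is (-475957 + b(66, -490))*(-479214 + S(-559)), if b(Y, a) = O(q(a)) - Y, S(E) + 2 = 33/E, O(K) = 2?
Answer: 9809027028409/43 ≈ 2.2812e+11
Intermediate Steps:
q(R) = 0
S(E) = -2 + 33/E
b(Y, a) = 2 - Y
(-475957 + b(66, -490))*(-479214 + S(-559)) = (-475957 + (2 - 1*66))*(-479214 + (-2 + 33/(-559))) = (-475957 + (2 - 66))*(-479214 + (-2 + 33*(-1/559))) = (-475957 - 64)*(-479214 + (-2 - 33/559)) = -476021*(-479214 - 1151/559) = -476021*(-267881777/559) = 9809027028409/43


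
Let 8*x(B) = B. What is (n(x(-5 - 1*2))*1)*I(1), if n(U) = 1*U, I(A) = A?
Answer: -7/8 ≈ -0.87500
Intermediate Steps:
x(B) = B/8
n(U) = U
(n(x(-5 - 1*2))*1)*I(1) = (((-5 - 1*2)/8)*1)*1 = (((-5 - 2)/8)*1)*1 = (((⅛)*(-7))*1)*1 = -7/8*1*1 = -7/8*1 = -7/8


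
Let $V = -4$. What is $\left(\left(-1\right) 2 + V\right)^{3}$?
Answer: $-216$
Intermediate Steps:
$\left(\left(-1\right) 2 + V\right)^{3} = \left(\left(-1\right) 2 - 4\right)^{3} = \left(-2 - 4\right)^{3} = \left(-6\right)^{3} = -216$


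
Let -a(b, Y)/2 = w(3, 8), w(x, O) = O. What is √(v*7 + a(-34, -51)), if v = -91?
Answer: I*√653 ≈ 25.554*I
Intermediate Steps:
a(b, Y) = -16 (a(b, Y) = -2*8 = -16)
√(v*7 + a(-34, -51)) = √(-91*7 - 16) = √(-637 - 16) = √(-653) = I*√653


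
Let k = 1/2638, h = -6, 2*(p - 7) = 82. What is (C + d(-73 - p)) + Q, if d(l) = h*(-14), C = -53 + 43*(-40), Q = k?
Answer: -4455581/2638 ≈ -1689.0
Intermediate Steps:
p = 48 (p = 7 + (½)*82 = 7 + 41 = 48)
k = 1/2638 ≈ 0.00037907
Q = 1/2638 ≈ 0.00037907
C = -1773 (C = -53 - 1720 = -1773)
d(l) = 84 (d(l) = -6*(-14) = 84)
(C + d(-73 - p)) + Q = (-1773 + 84) + 1/2638 = -1689 + 1/2638 = -4455581/2638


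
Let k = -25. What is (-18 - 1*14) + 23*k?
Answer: -607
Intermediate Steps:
(-18 - 1*14) + 23*k = (-18 - 1*14) + 23*(-25) = (-18 - 14) - 575 = -32 - 575 = -607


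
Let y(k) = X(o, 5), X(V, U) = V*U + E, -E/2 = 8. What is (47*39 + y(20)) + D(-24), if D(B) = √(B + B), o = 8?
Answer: 1857 + 4*I*√3 ≈ 1857.0 + 6.9282*I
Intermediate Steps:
E = -16 (E = -2*8 = -16)
X(V, U) = -16 + U*V (X(V, U) = V*U - 16 = U*V - 16 = -16 + U*V)
y(k) = 24 (y(k) = -16 + 5*8 = -16 + 40 = 24)
D(B) = √2*√B (D(B) = √(2*B) = √2*√B)
(47*39 + y(20)) + D(-24) = (47*39 + 24) + √2*√(-24) = (1833 + 24) + √2*(2*I*√6) = 1857 + 4*I*√3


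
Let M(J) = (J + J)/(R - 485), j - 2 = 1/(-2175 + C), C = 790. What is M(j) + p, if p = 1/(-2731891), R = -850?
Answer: -5043687111/1683732720575 ≈ -0.0029955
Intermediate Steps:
j = 2769/1385 (j = 2 + 1/(-2175 + 790) = 2 + 1/(-1385) = 2 - 1/1385 = 2769/1385 ≈ 1.9993)
p = -1/2731891 ≈ -3.6605e-7
M(J) = -2*J/1335 (M(J) = (J + J)/(-850 - 485) = (2*J)/(-1335) = (2*J)*(-1/1335) = -2*J/1335)
M(j) + p = -2/1335*2769/1385 - 1/2731891 = -1846/616325 - 1/2731891 = -5043687111/1683732720575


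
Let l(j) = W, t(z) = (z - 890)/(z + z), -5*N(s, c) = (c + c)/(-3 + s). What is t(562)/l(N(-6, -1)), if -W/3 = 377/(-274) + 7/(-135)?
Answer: -1011060/14840453 ≈ -0.068129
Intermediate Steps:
N(s, c) = -2*c/(5*(-3 + s)) (N(s, c) = -(c + c)/(5*(-3 + s)) = -2*c/(5*(-3 + s)))
t(z) = (-890 + z)/(2*z) (t(z) = (-890 + z)/((2*z)) = (-890 + z)*(1/(2*z)) = (-890 + z)/(2*z))
W = 52813/12330 (W = -3*(377/(-274) + 7/(-135)) = -3*(377*(-1/274) + 7*(-1/135)) = -3*(-377/274 - 7/135) = -3*(-52813/36990) = 52813/12330 ≈ 4.2833)
l(j) = 52813/12330
t(562)/l(N(-6, -1)) = ((½)*(-890 + 562)/562)/(52813/12330) = ((½)*(1/562)*(-328))*(12330/52813) = -82/281*12330/52813 = -1011060/14840453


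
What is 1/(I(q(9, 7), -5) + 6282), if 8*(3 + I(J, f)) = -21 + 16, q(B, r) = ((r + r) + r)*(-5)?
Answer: 8/50227 ≈ 0.00015928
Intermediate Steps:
q(B, r) = -15*r (q(B, r) = (2*r + r)*(-5) = (3*r)*(-5) = -15*r)
I(J, f) = -29/8 (I(J, f) = -3 + (-21 + 16)/8 = -3 + (1/8)*(-5) = -3 - 5/8 = -29/8)
1/(I(q(9, 7), -5) + 6282) = 1/(-29/8 + 6282) = 1/(50227/8) = 8/50227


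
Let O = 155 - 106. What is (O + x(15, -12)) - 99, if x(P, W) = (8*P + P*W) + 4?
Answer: -106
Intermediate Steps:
x(P, W) = 4 + 8*P + P*W
O = 49
(O + x(15, -12)) - 99 = (49 + (4 + 8*15 + 15*(-12))) - 99 = (49 + (4 + 120 - 180)) - 99 = (49 - 56) - 99 = -7 - 99 = -106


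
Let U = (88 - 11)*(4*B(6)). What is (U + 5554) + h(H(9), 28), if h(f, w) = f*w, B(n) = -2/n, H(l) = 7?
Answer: 16942/3 ≈ 5647.3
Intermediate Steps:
U = -308/3 (U = (88 - 11)*(4*(-2/6)) = 77*(4*(-2*1/6)) = 77*(4*(-1/3)) = 77*(-4/3) = -308/3 ≈ -102.67)
(U + 5554) + h(H(9), 28) = (-308/3 + 5554) + 7*28 = 16354/3 + 196 = 16942/3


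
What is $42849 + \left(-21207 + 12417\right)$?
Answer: $34059$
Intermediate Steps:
$42849 + \left(-21207 + 12417\right) = 42849 - 8790 = 34059$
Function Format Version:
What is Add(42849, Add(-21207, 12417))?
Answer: 34059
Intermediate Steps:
Add(42849, Add(-21207, 12417)) = Add(42849, -8790) = 34059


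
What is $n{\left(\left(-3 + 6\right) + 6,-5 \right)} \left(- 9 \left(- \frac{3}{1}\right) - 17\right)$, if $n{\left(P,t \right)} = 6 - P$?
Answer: $-30$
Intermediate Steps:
$n{\left(\left(-3 + 6\right) + 6,-5 \right)} \left(- 9 \left(- \frac{3}{1}\right) - 17\right) = \left(6 - \left(\left(-3 + 6\right) + 6\right)\right) \left(- 9 \left(- \frac{3}{1}\right) - 17\right) = \left(6 - \left(3 + 6\right)\right) \left(- 9 \left(\left(-3\right) 1\right) - 17\right) = \left(6 - 9\right) \left(\left(-9\right) \left(-3\right) - 17\right) = \left(6 - 9\right) \left(27 - 17\right) = \left(-3\right) 10 = -30$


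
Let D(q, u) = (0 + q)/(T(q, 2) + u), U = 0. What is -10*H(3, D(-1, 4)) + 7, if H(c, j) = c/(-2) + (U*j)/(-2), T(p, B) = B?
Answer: 22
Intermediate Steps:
D(q, u) = q/(2 + u) (D(q, u) = (0 + q)/(2 + u) = q/(2 + u))
H(c, j) = -c/2 (H(c, j) = c/(-2) + (0*j)/(-2) = c*(-1/2) + 0*(-1/2) = -c/2 + 0 = -c/2)
-10*H(3, D(-1, 4)) + 7 = -(-5)*3 + 7 = -10*(-3/2) + 7 = 15 + 7 = 22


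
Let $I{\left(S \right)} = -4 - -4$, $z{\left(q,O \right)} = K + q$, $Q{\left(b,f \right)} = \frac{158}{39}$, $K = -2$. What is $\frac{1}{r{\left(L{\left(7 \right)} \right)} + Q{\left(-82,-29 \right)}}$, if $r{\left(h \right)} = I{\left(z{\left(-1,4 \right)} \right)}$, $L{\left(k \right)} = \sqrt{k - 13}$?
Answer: $\frac{39}{158} \approx 0.24684$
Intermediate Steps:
$Q{\left(b,f \right)} = \frac{158}{39}$ ($Q{\left(b,f \right)} = 158 \cdot \frac{1}{39} = \frac{158}{39}$)
$z{\left(q,O \right)} = -2 + q$
$I{\left(S \right)} = 0$ ($I{\left(S \right)} = -4 + 4 = 0$)
$L{\left(k \right)} = \sqrt{-13 + k}$
$r{\left(h \right)} = 0$
$\frac{1}{r{\left(L{\left(7 \right)} \right)} + Q{\left(-82,-29 \right)}} = \frac{1}{0 + \frac{158}{39}} = \frac{1}{\frac{158}{39}} = \frac{39}{158}$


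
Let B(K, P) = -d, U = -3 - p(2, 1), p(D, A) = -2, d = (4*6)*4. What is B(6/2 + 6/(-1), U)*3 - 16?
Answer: -304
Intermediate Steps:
d = 96 (d = 24*4 = 96)
U = -1 (U = -3 - 1*(-2) = -3 + 2 = -1)
B(K, P) = -96 (B(K, P) = -1*96 = -96)
B(6/2 + 6/(-1), U)*3 - 16 = -96*3 - 16 = -288 - 16 = -304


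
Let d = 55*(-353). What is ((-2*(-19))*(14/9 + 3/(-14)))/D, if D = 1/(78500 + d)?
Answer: 21080215/7 ≈ 3.0115e+6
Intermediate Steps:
d = -19415
D = 1/59085 (D = 1/(78500 - 19415) = 1/59085 ≈ 1.6925e-5)
((-2*(-19))*(14/9 + 3/(-14)))/D = ((-2*(-19))*(14/9 + 3/(-14)))/(1/59085) = (38*(14*(⅑) + 3*(-1/14)))*59085 = (38*(14/9 - 3/14))*59085 = (38*(169/126))*59085 = (3211/63)*59085 = 21080215/7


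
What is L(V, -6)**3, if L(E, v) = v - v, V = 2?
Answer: 0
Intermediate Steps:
L(E, v) = 0
L(V, -6)**3 = 0**3 = 0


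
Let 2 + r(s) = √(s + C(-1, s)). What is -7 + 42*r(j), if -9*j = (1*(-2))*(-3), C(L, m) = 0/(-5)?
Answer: -91 + 14*I*√6 ≈ -91.0 + 34.293*I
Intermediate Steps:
C(L, m) = 0 (C(L, m) = 0*(-⅕) = 0)
j = -⅔ (j = -1*(-2)*(-3)/9 = -(-2)*(-3)/9 = -⅑*6 = -⅔ ≈ -0.66667)
r(s) = -2 + √s (r(s) = -2 + √(s + 0) = -2 + √s)
-7 + 42*r(j) = -7 + 42*(-2 + √(-⅔)) = -7 + 42*(-2 + I*√6/3) = -7 + (-84 + 14*I*√6) = -91 + 14*I*√6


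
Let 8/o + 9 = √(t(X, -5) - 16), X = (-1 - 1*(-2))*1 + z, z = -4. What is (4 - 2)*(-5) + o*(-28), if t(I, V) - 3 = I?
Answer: 1046/97 + 896*I/97 ≈ 10.784 + 9.2371*I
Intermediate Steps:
X = -3 (X = (-1 - 1*(-2))*1 - 4 = (-1 + 2)*1 - 4 = 1*1 - 4 = 1 - 4 = -3)
t(I, V) = 3 + I
o = 8*(-9 - 4*I)/97 (o = 8/(-9 + √((3 - 3) - 16)) = 8/(-9 + √(0 - 16)) = 8/(-9 + √(-16)) = 8/(-9 + 4*I) = 8*((-9 - 4*I)/97) = 8*(-9 - 4*I)/97 ≈ -0.74227 - 0.3299*I)
(4 - 2)*(-5) + o*(-28) = (4 - 2)*(-5) + (-72/97 - 32*I/97)*(-28) = 2*(-5) + (2016/97 + 896*I/97) = -10 + (2016/97 + 896*I/97) = 1046/97 + 896*I/97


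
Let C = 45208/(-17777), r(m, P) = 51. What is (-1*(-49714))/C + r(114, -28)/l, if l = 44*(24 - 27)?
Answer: -2430403923/124322 ≈ -19549.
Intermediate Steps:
C = -45208/17777 (C = 45208*(-1/17777) = -45208/17777 ≈ -2.5431)
l = -132 (l = 44*(-3) = -132)
(-1*(-49714))/C + r(114, -28)/l = (-1*(-49714))/(-45208/17777) + 51/(-132) = 49714*(-17777/45208) + 51*(-1/132) = -441882889/22604 - 17/44 = -2430403923/124322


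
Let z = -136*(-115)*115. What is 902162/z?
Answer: 451081/899300 ≈ 0.50159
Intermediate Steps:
z = 1798600 (z = 15640*115 = 1798600)
902162/z = 902162/1798600 = 902162*(1/1798600) = 451081/899300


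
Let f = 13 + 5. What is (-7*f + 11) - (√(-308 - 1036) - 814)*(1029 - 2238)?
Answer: -984241 + 9672*I*√21 ≈ -9.8424e+5 + 44323.0*I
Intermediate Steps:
f = 18
(-7*f + 11) - (√(-308 - 1036) - 814)*(1029 - 2238) = (-7*18 + 11) - (√(-308 - 1036) - 814)*(1029 - 2238) = (-126 + 11) - (√(-1344) - 814)*(-1209) = -115 - (8*I*√21 - 814)*(-1209) = -115 - (-814 + 8*I*√21)*(-1209) = -115 - (984126 - 9672*I*√21) = -115 + (-984126 + 9672*I*√21) = -984241 + 9672*I*√21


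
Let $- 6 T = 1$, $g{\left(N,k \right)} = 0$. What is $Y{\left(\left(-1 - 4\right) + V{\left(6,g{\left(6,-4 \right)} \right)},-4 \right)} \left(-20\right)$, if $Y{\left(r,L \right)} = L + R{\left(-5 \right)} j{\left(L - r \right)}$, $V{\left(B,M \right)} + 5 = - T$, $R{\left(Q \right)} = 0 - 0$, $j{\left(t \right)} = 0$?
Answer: $80$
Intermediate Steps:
$T = - \frac{1}{6}$ ($T = \left(- \frac{1}{6}\right) 1 = - \frac{1}{6} \approx -0.16667$)
$R{\left(Q \right)} = 0$ ($R{\left(Q \right)} = 0 + 0 = 0$)
$V{\left(B,M \right)} = - \frac{29}{6}$ ($V{\left(B,M \right)} = -5 - - \frac{1}{6} = -5 + \frac{1}{6} = - \frac{29}{6}$)
$Y{\left(r,L \right)} = L$ ($Y{\left(r,L \right)} = L + 0 \cdot 0 = L + 0 = L$)
$Y{\left(\left(-1 - 4\right) + V{\left(6,g{\left(6,-4 \right)} \right)},-4 \right)} \left(-20\right) = \left(-4\right) \left(-20\right) = 80$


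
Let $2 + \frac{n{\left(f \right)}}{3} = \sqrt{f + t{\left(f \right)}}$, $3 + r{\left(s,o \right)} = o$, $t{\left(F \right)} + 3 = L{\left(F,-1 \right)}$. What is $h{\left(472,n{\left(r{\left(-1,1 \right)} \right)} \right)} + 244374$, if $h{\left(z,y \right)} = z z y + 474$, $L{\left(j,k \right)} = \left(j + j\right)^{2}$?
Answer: $-1091856 + 668352 \sqrt{11} \approx 1.1248 \cdot 10^{6}$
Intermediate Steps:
$L{\left(j,k \right)} = 4 j^{2}$ ($L{\left(j,k \right)} = \left(2 j\right)^{2} = 4 j^{2}$)
$t{\left(F \right)} = -3 + 4 F^{2}$
$r{\left(s,o \right)} = -3 + o$
$n{\left(f \right)} = -6 + 3 \sqrt{-3 + f + 4 f^{2}}$ ($n{\left(f \right)} = -6 + 3 \sqrt{f + \left(-3 + 4 f^{2}\right)} = -6 + 3 \sqrt{-3 + f + 4 f^{2}}$)
$h{\left(z,y \right)} = 474 + y z^{2}$ ($h{\left(z,y \right)} = z^{2} y + 474 = y z^{2} + 474 = 474 + y z^{2}$)
$h{\left(472,n{\left(r{\left(-1,1 \right)} \right)} \right)} + 244374 = \left(474 + \left(-6 + 3 \sqrt{-3 + \left(-3 + 1\right) + 4 \left(-3 + 1\right)^{2}}\right) 472^{2}\right) + 244374 = \left(474 + \left(-6 + 3 \sqrt{-3 - 2 + 4 \left(-2\right)^{2}}\right) 222784\right) + 244374 = \left(474 + \left(-6 + 3 \sqrt{-3 - 2 + 4 \cdot 4}\right) 222784\right) + 244374 = \left(474 + \left(-6 + 3 \sqrt{-3 - 2 + 16}\right) 222784\right) + 244374 = \left(474 + \left(-6 + 3 \sqrt{11}\right) 222784\right) + 244374 = \left(474 - \left(1336704 - 668352 \sqrt{11}\right)\right) + 244374 = \left(-1336230 + 668352 \sqrt{11}\right) + 244374 = -1091856 + 668352 \sqrt{11}$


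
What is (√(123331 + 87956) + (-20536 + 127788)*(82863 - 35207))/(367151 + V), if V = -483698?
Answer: -5111201312/116547 - √211287/116547 ≈ -43855.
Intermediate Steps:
(√(123331 + 87956) + (-20536 + 127788)*(82863 - 35207))/(367151 + V) = (√(123331 + 87956) + (-20536 + 127788)*(82863 - 35207))/(367151 - 483698) = (√211287 + 107252*47656)/(-116547) = (√211287 + 5111201312)*(-1/116547) = (5111201312 + √211287)*(-1/116547) = -5111201312/116547 - √211287/116547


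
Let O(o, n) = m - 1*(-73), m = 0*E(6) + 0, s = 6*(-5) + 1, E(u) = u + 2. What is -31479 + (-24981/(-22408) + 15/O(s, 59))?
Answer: -51490684803/1635784 ≈ -31478.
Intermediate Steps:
E(u) = 2 + u
s = -29 (s = -30 + 1 = -29)
m = 0 (m = 0*(2 + 6) + 0 = 0*8 + 0 = 0 + 0 = 0)
O(o, n) = 73 (O(o, n) = 0 - 1*(-73) = 0 + 73 = 73)
-31479 + (-24981/(-22408) + 15/O(s, 59)) = -31479 + (-24981/(-22408) + 15/73) = -31479 + (-24981*(-1/22408) + 15*(1/73)) = -31479 + (24981/22408 + 15/73) = -31479 + 2159733/1635784 = -51490684803/1635784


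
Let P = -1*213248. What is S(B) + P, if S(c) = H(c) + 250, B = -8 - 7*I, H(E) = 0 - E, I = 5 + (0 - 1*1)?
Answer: -212962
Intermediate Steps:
I = 4 (I = 5 + (0 - 1) = 5 - 1 = 4)
H(E) = -E
B = -36 (B = -8 - 7*4 = -8 - 28 = -36)
S(c) = 250 - c (S(c) = -c + 250 = 250 - c)
P = -213248
S(B) + P = (250 - 1*(-36)) - 213248 = (250 + 36) - 213248 = 286 - 213248 = -212962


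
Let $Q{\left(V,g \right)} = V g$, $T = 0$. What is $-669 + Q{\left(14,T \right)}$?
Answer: $-669$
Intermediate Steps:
$-669 + Q{\left(14,T \right)} = -669 + 14 \cdot 0 = -669 + 0 = -669$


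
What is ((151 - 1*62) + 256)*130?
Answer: 44850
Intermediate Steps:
((151 - 1*62) + 256)*130 = ((151 - 62) + 256)*130 = (89 + 256)*130 = 345*130 = 44850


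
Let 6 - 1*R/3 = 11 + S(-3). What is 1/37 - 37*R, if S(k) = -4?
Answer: 4108/37 ≈ 111.03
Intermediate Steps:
R = -3 (R = 18 - 3*(11 - 4) = 18 - 3*7 = 18 - 21 = -3)
1/37 - 37*R = 1/37 - 37*(-3) = 1/37 + 111 = 4108/37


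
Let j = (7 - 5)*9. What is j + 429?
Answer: 447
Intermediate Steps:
j = 18 (j = 2*9 = 18)
j + 429 = 18 + 429 = 447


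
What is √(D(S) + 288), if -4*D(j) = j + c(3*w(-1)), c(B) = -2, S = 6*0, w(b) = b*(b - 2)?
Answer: √1154/2 ≈ 16.985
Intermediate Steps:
w(b) = b*(-2 + b)
S = 0
D(j) = ½ - j/4 (D(j) = -(j - 2)/4 = -(-2 + j)/4 = ½ - j/4)
√(D(S) + 288) = √((½ - ¼*0) + 288) = √((½ + 0) + 288) = √(½ + 288) = √(577/2) = √1154/2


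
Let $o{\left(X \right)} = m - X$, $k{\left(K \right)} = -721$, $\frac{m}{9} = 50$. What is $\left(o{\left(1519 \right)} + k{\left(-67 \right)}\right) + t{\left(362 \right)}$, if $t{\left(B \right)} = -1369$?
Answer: $-3159$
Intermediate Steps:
$m = 450$ ($m = 9 \cdot 50 = 450$)
$o{\left(X \right)} = 450 - X$
$\left(o{\left(1519 \right)} + k{\left(-67 \right)}\right) + t{\left(362 \right)} = \left(\left(450 - 1519\right) - 721\right) - 1369 = \left(-1069 - 721\right) - 1369 = -1790 - 1369 = -3159$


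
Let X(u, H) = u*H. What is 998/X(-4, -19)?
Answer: 499/38 ≈ 13.132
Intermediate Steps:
X(u, H) = H*u
998/X(-4, -19) = 998/((-19*(-4))) = 998/76 = 998*(1/76) = 499/38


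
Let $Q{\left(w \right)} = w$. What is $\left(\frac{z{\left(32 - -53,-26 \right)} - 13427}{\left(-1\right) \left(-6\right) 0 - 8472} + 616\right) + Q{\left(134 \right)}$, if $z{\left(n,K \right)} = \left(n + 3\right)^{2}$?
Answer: $\frac{6359683}{8472} \approx 750.67$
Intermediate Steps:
$z{\left(n,K \right)} = \left(3 + n\right)^{2}$
$\left(\frac{z{\left(32 - -53,-26 \right)} - 13427}{\left(-1\right) \left(-6\right) 0 - 8472} + 616\right) + Q{\left(134 \right)} = \left(\frac{\left(3 + \left(32 - -53\right)\right)^{2} - 13427}{\left(-1\right) \left(-6\right) 0 - 8472} + 616\right) + 134 = \left(\frac{\left(3 + \left(32 + 53\right)\right)^{2} - 13427}{6 \cdot 0 - 8472} + 616\right) + 134 = \left(\frac{\left(3 + 85\right)^{2} - 13427}{0 - 8472} + 616\right) + 134 = \left(\frac{88^{2} - 13427}{-8472} + 616\right) + 134 = \left(\left(7744 - 13427\right) \left(- \frac{1}{8472}\right) + 616\right) + 134 = \left(\left(-5683\right) \left(- \frac{1}{8472}\right) + 616\right) + 134 = \left(\frac{5683}{8472} + 616\right) + 134 = \frac{5224435}{8472} + 134 = \frac{6359683}{8472}$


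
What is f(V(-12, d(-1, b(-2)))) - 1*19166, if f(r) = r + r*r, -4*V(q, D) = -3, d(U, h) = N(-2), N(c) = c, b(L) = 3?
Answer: -306635/16 ≈ -19165.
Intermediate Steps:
d(U, h) = -2
V(q, D) = ¾ (V(q, D) = -¼*(-3) = ¾)
f(r) = r + r²
f(V(-12, d(-1, b(-2)))) - 1*19166 = 3*(1 + ¾)/4 - 1*19166 = (¾)*(7/4) - 19166 = 21/16 - 19166 = -306635/16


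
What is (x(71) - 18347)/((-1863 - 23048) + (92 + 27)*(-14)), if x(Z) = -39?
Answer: 18386/26577 ≈ 0.69180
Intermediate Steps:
(x(71) - 18347)/((-1863 - 23048) + (92 + 27)*(-14)) = (-39 - 18347)/((-1863 - 23048) + (92 + 27)*(-14)) = -18386/(-24911 + 119*(-14)) = -18386/(-24911 - 1666) = -18386/(-26577) = -18386*(-1/26577) = 18386/26577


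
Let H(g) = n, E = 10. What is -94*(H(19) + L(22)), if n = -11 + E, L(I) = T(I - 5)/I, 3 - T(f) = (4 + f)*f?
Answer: 17672/11 ≈ 1606.5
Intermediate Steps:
T(f) = 3 - f*(4 + f) (T(f) = 3 - (4 + f)*f = 3 - f*(4 + f))
L(I) = (23 - (-5 + I)² - 4*I)/I (L(I) = (3 - (I - 5)² - 4*(I - 5))/I = (3 - (-5 + I)² - 4*(-5 + I))/I = (3 - (-5 + I)² + (20 - 4*I))/I = (23 - (-5 + I)² - 4*I)/I)
n = -1 (n = -11 + 10 = -1)
H(g) = -1
-94*(H(19) + L(22)) = -94*(-1 + (6 - 1*22 - 2/22)) = -94*(-1 + (6 - 22 - 2*1/22)) = -94*(-1 + (6 - 22 - 1/11)) = -94*(-1 - 177/11) = -94*(-188/11) = 17672/11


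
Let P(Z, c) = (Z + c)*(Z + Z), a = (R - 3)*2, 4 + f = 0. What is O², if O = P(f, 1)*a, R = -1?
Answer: 36864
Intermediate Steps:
f = -4 (f = -4 + 0 = -4)
a = -8 (a = (-1 - 3)*2 = -4*2 = -8)
P(Z, c) = 2*Z*(Z + c) (P(Z, c) = (Z + c)*(2*Z) = 2*Z*(Z + c))
O = -192 (O = (2*(-4)*(-4 + 1))*(-8) = (2*(-4)*(-3))*(-8) = 24*(-8) = -192)
O² = (-192)² = 36864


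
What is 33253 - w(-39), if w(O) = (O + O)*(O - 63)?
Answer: 25297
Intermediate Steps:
w(O) = 2*O*(-63 + O) (w(O) = (2*O)*(-63 + O) = 2*O*(-63 + O))
33253 - w(-39) = 33253 - 2*(-39)*(-63 - 39) = 33253 - 2*(-39)*(-102) = 33253 - 1*7956 = 33253 - 7956 = 25297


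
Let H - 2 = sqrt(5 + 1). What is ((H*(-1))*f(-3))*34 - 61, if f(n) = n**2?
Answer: -673 - 306*sqrt(6) ≈ -1422.5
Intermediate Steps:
H = 2 + sqrt(6) (H = 2 + sqrt(5 + 1) = 2 + sqrt(6) ≈ 4.4495)
((H*(-1))*f(-3))*34 - 61 = (((2 + sqrt(6))*(-1))*(-3)**2)*34 - 61 = ((-2 - sqrt(6))*9)*34 - 61 = (-18 - 9*sqrt(6))*34 - 61 = (-612 - 306*sqrt(6)) - 61 = -673 - 306*sqrt(6)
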